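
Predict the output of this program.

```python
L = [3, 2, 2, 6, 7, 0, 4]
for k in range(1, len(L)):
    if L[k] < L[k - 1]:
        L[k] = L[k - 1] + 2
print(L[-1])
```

15

k=1: 2<3, L[1] = 3+2 = 5 → [3, 5, 2, 6, 7, 0, 4]
k=2: 2<5, L[2] = 5+2 = 7 → [3, 5, 7, 6, 7, 0, 4]
k=3: 6<7, L[3] = 7+2 = 9 → [3, 5, 7, 9, 7, 0, 4]
k=4: 7<9, L[4] = 9+2 = 11 → [3, 5, 7, 9, 11, 0, 4]
k=5: 0<11, L[5] = 11+2 = 13 → [3, 5, 7, 9, 11, 13, 4]
k=6: 4<13, L[6] = 13+2 = 15 → [3, 5, 7, 9, 11, 13, 15]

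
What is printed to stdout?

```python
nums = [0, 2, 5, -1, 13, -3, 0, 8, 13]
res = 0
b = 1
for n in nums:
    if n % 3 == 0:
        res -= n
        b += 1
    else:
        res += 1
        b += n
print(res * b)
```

396

n=0: %3==0, res = 0-0 = 0; b=2
n=2: not %3==0, res = 0+1 = 1; b=4
n=5: not %3==0, res = 1+1 = 2; b=9
n=-1: not %3==0, res = 2+1 = 3; b=8
n=13: not %3==0, res = 3+1 = 4; b=21
n=-3: %3==0, res = 4-(-3) = 7; b=22
n=0: %3==0, res = 7-0 = 7; b=23
n=8: not %3==0, res = 7+1 = 8; b=31
n=13: not %3==0, res = 8+1 = 9; b=44
res*b = 9*44 = 396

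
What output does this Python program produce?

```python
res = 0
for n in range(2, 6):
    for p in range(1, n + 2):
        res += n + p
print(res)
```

120

n=2,p=1: res = 0+3 = 3
n=2,p=2: res = 3+4 = 7
n=2,p=3: res = 7+5 = 12
n=3,p=1: res = 12+4 = 16
n=3,p=2: res = 16+5 = 21
n=3,p=3: res = 21+6 = 27
n=3,p=4: res = 27+7 = 34
n=4,p=1: res = 34+5 = 39
n=4,p=2: res = 39+6 = 45
n=4,p=3: res = 45+7 = 52
n=4,p=4: res = 52+8 = 60
n=4,p=5: res = 60+9 = 69
n=5,p=1: res = 69+6 = 75
n=5,p=2: res = 75+7 = 82
n=5,p=3: res = 82+8 = 90
n=5,p=4: res = 90+9 = 99
n=5,p=5: res = 99+10 = 109
n=5,p=6: res = 109+11 = 120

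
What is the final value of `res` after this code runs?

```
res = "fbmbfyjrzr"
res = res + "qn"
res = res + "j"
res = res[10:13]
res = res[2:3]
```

'j'

+ 'qn' → 'fbmbfyjrzrqn'
+ 'j' → 'fbmbfyjrzrqnj'
slice [10:13] → 'qnj'
slice [2:3] → 'j'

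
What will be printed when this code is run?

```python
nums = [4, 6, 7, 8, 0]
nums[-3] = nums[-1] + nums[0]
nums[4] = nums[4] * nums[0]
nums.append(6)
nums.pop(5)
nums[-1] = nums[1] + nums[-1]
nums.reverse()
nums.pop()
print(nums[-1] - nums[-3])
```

nums[-3] = nums[-1]+nums[0] = 0+4 = 4 → [4, 6, 4, 8, 0]
nums[4] = nums[4]*nums[0] = 0*4 = 0 → [4, 6, 4, 8, 0]
append 6 → [4, 6, 4, 8, 0, 6]
pop(5) removes 6 → [4, 6, 4, 8, 0]
nums[-1] = nums[1]+nums[-1] = 6+0 = 6 → [4, 6, 4, 8, 6]
reverse → [6, 8, 4, 6, 4]
pop() removes 4 → [6, 8, 4, 6]
nums[-1]-nums[-3] = 6-8 = -2

-2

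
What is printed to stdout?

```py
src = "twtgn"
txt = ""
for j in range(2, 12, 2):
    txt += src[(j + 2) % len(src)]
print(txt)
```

j=2: add src[4]='n' → 'n'
j=4: add src[1]='w' → 'nw'
j=6: add src[3]='g' → 'nwg'
j=8: add src[0]='t' → 'nwgt'
j=10: add src[2]='t' → 'nwgtt'

nwgtt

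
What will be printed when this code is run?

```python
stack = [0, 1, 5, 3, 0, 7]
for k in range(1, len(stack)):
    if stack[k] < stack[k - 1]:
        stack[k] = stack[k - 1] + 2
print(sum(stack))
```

k=1: 1>=0, unchanged → [0, 1, 5, 3, 0, 7]
k=2: 5>=1, unchanged → [0, 1, 5, 3, 0, 7]
k=3: 3<5, stack[3] = 5+2 = 7 → [0, 1, 5, 7, 0, 7]
k=4: 0<7, stack[4] = 7+2 = 9 → [0, 1, 5, 7, 9, 7]
k=5: 7<9, stack[5] = 9+2 = 11 → [0, 1, 5, 7, 9, 11]
sum = 33

33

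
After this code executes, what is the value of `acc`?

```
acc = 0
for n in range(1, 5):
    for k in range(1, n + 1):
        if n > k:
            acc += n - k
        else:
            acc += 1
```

n=1,k=1: not 1>1, acc = 0+1 = 1
n=2,k=1: 2>1, acc = 1+1 = 2
n=2,k=2: not 2>2, acc = 2+1 = 3
n=3,k=1: 3>1, acc = 3+2 = 5
n=3,k=2: 3>2, acc = 5+1 = 6
n=3,k=3: not 3>3, acc = 6+1 = 7
n=4,k=1: 4>1, acc = 7+3 = 10
n=4,k=2: 4>2, acc = 10+2 = 12
n=4,k=3: 4>3, acc = 12+1 = 13
n=4,k=4: not 4>4, acc = 13+1 = 14

14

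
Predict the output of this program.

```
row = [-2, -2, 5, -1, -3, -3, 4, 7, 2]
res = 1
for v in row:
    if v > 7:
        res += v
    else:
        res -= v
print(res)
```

-6

v=-2: not >7, res = 1-(-2) = 3
v=-2: not >7, res = 3-(-2) = 5
v=5: not >7, res = 5-5 = 0
v=-1: not >7, res = 0-(-1) = 1
v=-3: not >7, res = 1-(-3) = 4
v=-3: not >7, res = 4-(-3) = 7
v=4: not >7, res = 7-4 = 3
v=7: not >7, res = 3-7 = -4
v=2: not >7, res = (-4)-2 = -6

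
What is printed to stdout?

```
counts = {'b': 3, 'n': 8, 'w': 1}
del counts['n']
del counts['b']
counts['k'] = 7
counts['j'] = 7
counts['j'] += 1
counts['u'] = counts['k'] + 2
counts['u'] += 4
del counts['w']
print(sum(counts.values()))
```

28

del 'n' → {'b': 3, 'w': 1}
del 'b' → {'w': 1}
counts['k'] = 7 → {'w': 1, 'k': 7}
counts['j'] = 7 → {'w': 1, 'k': 7, 'j': 7}
counts['j'] = 7+1 = 8 → {'w': 1, 'k': 7, 'j': 8}
counts['u'] = counts['k']+2 = 9 → {'w': 1, 'k': 7, 'j': 8, 'u': 9}
counts['u'] = 9+4 = 13 → {'w': 1, 'k': 7, 'j': 8, 'u': 13}
del 'w' → {'k': 7, 'j': 8, 'u': 13}
sum of values = 28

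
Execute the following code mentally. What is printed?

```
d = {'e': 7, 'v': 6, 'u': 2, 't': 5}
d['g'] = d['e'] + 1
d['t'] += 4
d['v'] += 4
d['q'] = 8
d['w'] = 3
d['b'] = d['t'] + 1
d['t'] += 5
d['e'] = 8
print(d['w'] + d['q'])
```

11

d['g'] = d['e']+1 = 8 → {'e': 7, 'v': 6, 'u': 2, 't': 5, 'g': 8}
d['t'] = 5+4 = 9 → {'e': 7, 'v': 6, 'u': 2, 't': 9, 'g': 8}
d['v'] = 6+4 = 10 → {'e': 7, 'v': 10, 'u': 2, 't': 9, 'g': 8}
d['q'] = 8 → {'e': 7, 'v': 10, 'u': 2, 't': 9, 'g': 8, 'q': 8}
d['w'] = 3 → {'e': 7, 'v': 10, 'u': 2, 't': 9, 'g': 8, 'q': 8, 'w': 3}
d['b'] = d['t']+1 = 10 → {'e': 7, 'v': 10, 'u': 2, 't': 9, 'g': 8, 'q': 8, 'w': 3, 'b': 10}
d['t'] = 9+5 = 14 → {'e': 7, 'v': 10, 'u': 2, 't': 14, 'g': 8, 'q': 8, 'w': 3, 'b': 10}
d['e'] = 8 → {'e': 8, 'v': 10, 'u': 2, 't': 14, 'g': 8, 'q': 8, 'w': 3, 'b': 10}
d['w']+d['q'] = 3+8 = 11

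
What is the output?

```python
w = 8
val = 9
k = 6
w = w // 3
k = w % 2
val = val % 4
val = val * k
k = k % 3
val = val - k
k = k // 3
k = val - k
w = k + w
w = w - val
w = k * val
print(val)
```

0

w = 8//3 = 2
k = 2%2 = 0
val = 9%4 = 1
val = 1*0 = 0
k = 0%3 = 0
val = 0-0 = 0
k = 0//3 = 0
k = 0-0 = 0
w = 0+2 = 2
w = 2-0 = 2
w = 0*0 = 0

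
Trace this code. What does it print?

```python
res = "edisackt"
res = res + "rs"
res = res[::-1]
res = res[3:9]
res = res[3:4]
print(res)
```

s

+ 'rs' → 'edisacktrs'
reverse → 'srtkcaside'
slice [3:9] → 'kcasid'
slice [3:4] → 's'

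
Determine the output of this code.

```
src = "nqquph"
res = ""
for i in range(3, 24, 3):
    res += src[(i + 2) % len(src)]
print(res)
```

i=3: add src[5]='h' → 'h'
i=6: add src[2]='q' → 'hq'
i=9: add src[5]='h' → 'hqh'
i=12: add src[2]='q' → 'hqhq'
i=15: add src[5]='h' → 'hqhqh'
i=18: add src[2]='q' → 'hqhqhq'
i=21: add src[5]='h' → 'hqhqhqh'

hqhqhqh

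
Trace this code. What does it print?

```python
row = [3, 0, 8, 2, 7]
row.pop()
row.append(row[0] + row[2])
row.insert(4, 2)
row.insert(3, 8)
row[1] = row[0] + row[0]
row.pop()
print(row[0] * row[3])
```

24

pop() removes 7 → [3, 0, 8, 2]
append row[0]+row[2] = 3+8 = 11 → [3, 0, 8, 2, 11]
insert 2 at 4 → [3, 0, 8, 2, 2, 11]
insert 8 at 3 → [3, 0, 8, 8, 2, 2, 11]
row[1] = row[0]+row[0] = 3+3 = 6 → [3, 6, 8, 8, 2, 2, 11]
pop() removes 11 → [3, 6, 8, 8, 2, 2]
row[0]*row[3] = 3*8 = 24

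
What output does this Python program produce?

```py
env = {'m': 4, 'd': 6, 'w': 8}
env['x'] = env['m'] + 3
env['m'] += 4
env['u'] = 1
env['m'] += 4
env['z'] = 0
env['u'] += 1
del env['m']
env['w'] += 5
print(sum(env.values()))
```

env['x'] = env['m']+3 = 7 → {'m': 4, 'd': 6, 'w': 8, 'x': 7}
env['m'] = 4+4 = 8 → {'m': 8, 'd': 6, 'w': 8, 'x': 7}
env['u'] = 1 → {'m': 8, 'd': 6, 'w': 8, 'x': 7, 'u': 1}
env['m'] = 8+4 = 12 → {'m': 12, 'd': 6, 'w': 8, 'x': 7, 'u': 1}
env['z'] = 0 → {'m': 12, 'd': 6, 'w': 8, 'x': 7, 'u': 1, 'z': 0}
env['u'] = 1+1 = 2 → {'m': 12, 'd': 6, 'w': 8, 'x': 7, 'u': 2, 'z': 0}
del 'm' → {'d': 6, 'w': 8, 'x': 7, 'u': 2, 'z': 0}
env['w'] = 8+5 = 13 → {'d': 6, 'w': 13, 'x': 7, 'u': 2, 'z': 0}
sum of values = 28

28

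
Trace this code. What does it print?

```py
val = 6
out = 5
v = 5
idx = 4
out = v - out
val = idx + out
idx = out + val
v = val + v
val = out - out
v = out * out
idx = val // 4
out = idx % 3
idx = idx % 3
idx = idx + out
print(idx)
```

0

out = 5-5 = 0
val = 4+0 = 4
idx = 0+4 = 4
v = 4+5 = 9
val = 0-0 = 0
v = 0*0 = 0
idx = 0//4 = 0
out = 0%3 = 0
idx = 0%3 = 0
idx = 0+0 = 0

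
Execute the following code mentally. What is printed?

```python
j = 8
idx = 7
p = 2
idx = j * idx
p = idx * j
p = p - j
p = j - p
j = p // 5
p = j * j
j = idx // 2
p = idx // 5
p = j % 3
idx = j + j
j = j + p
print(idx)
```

56

idx = 8*7 = 56
p = 56*8 = 448
p = 448-8 = 440
p = 8-440 = -432
j = (-432)//5 = -87
p = (-87)*(-87) = 7569
j = 56//2 = 28
p = 56//5 = 11
p = 28%3 = 1
idx = 28+28 = 56
j = 28+1 = 29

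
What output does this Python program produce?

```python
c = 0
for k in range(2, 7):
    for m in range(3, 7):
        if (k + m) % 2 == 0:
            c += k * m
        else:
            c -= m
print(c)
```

140

k=2,m=3: odd sum, c = 0-3 = -3
k=2,m=4: even sum, c = (-3)+8 = 5
k=2,m=5: odd sum, c = 5-5 = 0
k=2,m=6: even sum, c = 0+12 = 12
k=3,m=3: even sum, c = 12+9 = 21
k=3,m=4: odd sum, c = 21-4 = 17
k=3,m=5: even sum, c = 17+15 = 32
k=3,m=6: odd sum, c = 32-6 = 26
k=4,m=3: odd sum, c = 26-3 = 23
k=4,m=4: even sum, c = 23+16 = 39
k=4,m=5: odd sum, c = 39-5 = 34
k=4,m=6: even sum, c = 34+24 = 58
k=5,m=3: even sum, c = 58+15 = 73
k=5,m=4: odd sum, c = 73-4 = 69
k=5,m=5: even sum, c = 69+25 = 94
k=5,m=6: odd sum, c = 94-6 = 88
k=6,m=3: odd sum, c = 88-3 = 85
k=6,m=4: even sum, c = 85+24 = 109
k=6,m=5: odd sum, c = 109-5 = 104
k=6,m=6: even sum, c = 104+36 = 140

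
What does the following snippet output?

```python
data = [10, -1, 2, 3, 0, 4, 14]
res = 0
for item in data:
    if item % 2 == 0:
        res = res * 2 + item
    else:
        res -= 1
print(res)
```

item=10: even, res = 0*2+10 = 10
item=-1: not even, res = 10-1 = 9
item=2: even, res = 9*2+2 = 20
item=3: not even, res = 20-1 = 19
item=0: even, res = 19*2+0 = 38
item=4: even, res = 38*2+4 = 80
item=14: even, res = 80*2+14 = 174

174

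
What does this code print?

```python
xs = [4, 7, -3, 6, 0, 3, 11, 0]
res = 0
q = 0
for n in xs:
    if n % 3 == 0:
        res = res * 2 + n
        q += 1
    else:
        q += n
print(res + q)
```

n=4: not %3==0; q=4
n=7: not %3==0; q=11
n=-3: %3==0, res = 0*2+(-3) = -3; q=12
n=6: %3==0, res = (-3)*2+6 = 0; q=13
n=0: %3==0, res = 0*2+0 = 0; q=14
n=3: %3==0, res = 0*2+3 = 3; q=15
n=11: not %3==0; q=26
n=0: %3==0, res = 3*2+0 = 6; q=27
res+q = 6+27 = 33

33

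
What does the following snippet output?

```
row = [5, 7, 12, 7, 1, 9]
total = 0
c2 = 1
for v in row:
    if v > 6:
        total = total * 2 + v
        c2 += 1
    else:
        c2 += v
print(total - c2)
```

116

v=5: not >6; c2=6
v=7: >6, total = 0*2+7 = 7; c2=7
v=12: >6, total = 7*2+12 = 26; c2=8
v=7: >6, total = 26*2+7 = 59; c2=9
v=1: not >6; c2=10
v=9: >6, total = 59*2+9 = 127; c2=11
total-c2 = 127-11 = 116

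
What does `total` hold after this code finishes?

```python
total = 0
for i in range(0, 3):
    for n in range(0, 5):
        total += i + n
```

45

i=0,n=0: total = 0+0 = 0
i=0,n=1: total = 0+1 = 1
i=0,n=2: total = 1+2 = 3
i=0,n=3: total = 3+3 = 6
i=0,n=4: total = 6+4 = 10
i=1,n=0: total = 10+1 = 11
i=1,n=1: total = 11+2 = 13
i=1,n=2: total = 13+3 = 16
i=1,n=3: total = 16+4 = 20
i=1,n=4: total = 20+5 = 25
i=2,n=0: total = 25+2 = 27
i=2,n=1: total = 27+3 = 30
i=2,n=2: total = 30+4 = 34
i=2,n=3: total = 34+5 = 39
i=2,n=4: total = 39+6 = 45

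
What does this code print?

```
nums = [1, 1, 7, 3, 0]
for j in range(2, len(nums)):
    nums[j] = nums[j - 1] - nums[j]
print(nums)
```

[1, 1, -6, -9, -9]

j=2: nums[2] = 1-7 = -6 → [1, 1, -6, 3, 0]
j=3: nums[3] = (-6)-3 = -9 → [1, 1, -6, -9, 0]
j=4: nums[4] = (-9)-0 = -9 → [1, 1, -6, -9, -9]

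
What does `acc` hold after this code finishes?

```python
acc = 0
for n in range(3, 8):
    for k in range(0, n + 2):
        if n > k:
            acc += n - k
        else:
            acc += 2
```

n=3,k=0: 3>0, acc = 0+3 = 3
n=3,k=1: 3>1, acc = 3+2 = 5
n=3,k=2: 3>2, acc = 5+1 = 6
n=3,k=3: not 3>3, acc = 6+2 = 8
n=3,k=4: not 3>4, acc = 8+2 = 10
n=4,k=0: 4>0, acc = 10+4 = 14
n=4,k=1: 4>1, acc = 14+3 = 17
n=4,k=2: 4>2, acc = 17+2 = 19
n=4,k=3: 4>3, acc = 19+1 = 20
n=4,k=4: not 4>4, acc = 20+2 = 22
n=4,k=5: not 4>5, acc = 22+2 = 24
n=5,k=0: 5>0, acc = 24+5 = 29
n=5,k=1: 5>1, acc = 29+4 = 33
n=5,k=2: 5>2, acc = 33+3 = 36
n=5,k=3: 5>3, acc = 36+2 = 38
n=5,k=4: 5>4, acc = 38+1 = 39
n=5,k=5: not 5>5, acc = 39+2 = 41
n=5,k=6: not 5>6, acc = 41+2 = 43
n=6,k=0: 6>0, acc = 43+6 = 49
n=6,k=1: 6>1, acc = 49+5 = 54
n=6,k=2: 6>2, acc = 54+4 = 58
n=6,k=3: 6>3, acc = 58+3 = 61
n=6,k=4: 6>4, acc = 61+2 = 63
n=6,k=5: 6>5, acc = 63+1 = 64
n=6,k=6: not 6>6, acc = 64+2 = 66
n=6,k=7: not 6>7, acc = 66+2 = 68
n=7,k=0: 7>0, acc = 68+7 = 75
n=7,k=1: 7>1, acc = 75+6 = 81
n=7,k=2: 7>2, acc = 81+5 = 86
n=7,k=3: 7>3, acc = 86+4 = 90
n=7,k=4: 7>4, acc = 90+3 = 93
n=7,k=5: 7>5, acc = 93+2 = 95
n=7,k=6: 7>6, acc = 95+1 = 96
n=7,k=7: not 7>7, acc = 96+2 = 98
n=7,k=8: not 7>8, acc = 98+2 = 100

100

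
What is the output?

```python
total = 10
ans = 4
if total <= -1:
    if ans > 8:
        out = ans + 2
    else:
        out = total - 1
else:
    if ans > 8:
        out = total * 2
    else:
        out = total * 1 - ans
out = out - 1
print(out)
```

total=10, ans=4
total <= -1 is False; ans > 8 is False
→ out = total * 1 - ans = 6
out = 6-1 = 5

5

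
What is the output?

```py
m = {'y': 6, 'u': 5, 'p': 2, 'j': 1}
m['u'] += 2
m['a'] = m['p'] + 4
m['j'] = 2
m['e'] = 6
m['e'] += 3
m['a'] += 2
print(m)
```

{'y': 6, 'u': 7, 'p': 2, 'j': 2, 'a': 8, 'e': 9}

m['u'] = 5+2 = 7 → {'y': 6, 'u': 7, 'p': 2, 'j': 1}
m['a'] = m['p']+4 = 6 → {'y': 6, 'u': 7, 'p': 2, 'j': 1, 'a': 6}
m['j'] = 2 → {'y': 6, 'u': 7, 'p': 2, 'j': 2, 'a': 6}
m['e'] = 6 → {'y': 6, 'u': 7, 'p': 2, 'j': 2, 'a': 6, 'e': 6}
m['e'] = 6+3 = 9 → {'y': 6, 'u': 7, 'p': 2, 'j': 2, 'a': 6, 'e': 9}
m['a'] = 6+2 = 8 → {'y': 6, 'u': 7, 'p': 2, 'j': 2, 'a': 8, 'e': 9}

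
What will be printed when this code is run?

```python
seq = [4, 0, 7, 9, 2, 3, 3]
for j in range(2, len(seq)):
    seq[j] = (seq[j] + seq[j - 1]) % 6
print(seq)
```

[4, 0, 1, 4, 0, 3, 0]

j=2: seq[2] = (7+0)%6 = 1 → [4, 0, 1, 9, 2, 3, 3]
j=3: seq[3] = (9+1)%6 = 4 → [4, 0, 1, 4, 2, 3, 3]
j=4: seq[4] = (2+4)%6 = 0 → [4, 0, 1, 4, 0, 3, 3]
j=5: seq[5] = (3+0)%6 = 3 → [4, 0, 1, 4, 0, 3, 3]
j=6: seq[6] = (3+3)%6 = 0 → [4, 0, 1, 4, 0, 3, 0]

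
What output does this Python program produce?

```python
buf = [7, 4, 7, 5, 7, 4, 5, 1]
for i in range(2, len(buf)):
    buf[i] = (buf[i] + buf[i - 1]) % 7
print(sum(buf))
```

i=2: buf[2] = (7+4)%7 = 4 → [7, 4, 4, 5, 7, 4, 5, 1]
i=3: buf[3] = (5+4)%7 = 2 → [7, 4, 4, 2, 7, 4, 5, 1]
i=4: buf[4] = (7+2)%7 = 2 → [7, 4, 4, 2, 2, 4, 5, 1]
i=5: buf[5] = (4+2)%7 = 6 → [7, 4, 4, 2, 2, 6, 5, 1]
i=6: buf[6] = (5+6)%7 = 4 → [7, 4, 4, 2, 2, 6, 4, 1]
i=7: buf[7] = (1+4)%7 = 5 → [7, 4, 4, 2, 2, 6, 4, 5]
sum = 34

34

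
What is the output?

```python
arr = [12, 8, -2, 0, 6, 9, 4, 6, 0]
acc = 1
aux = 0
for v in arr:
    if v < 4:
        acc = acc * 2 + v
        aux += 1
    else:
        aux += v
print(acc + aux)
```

48

v=12: not <4; aux=12
v=8: not <4; aux=20
v=-2: <4, acc = 1*2+(-2) = 0; aux=21
v=0: <4, acc = 0*2+0 = 0; aux=22
v=6: not <4; aux=28
v=9: not <4; aux=37
v=4: not <4; aux=41
v=6: not <4; aux=47
v=0: <4, acc = 0*2+0 = 0; aux=48
acc+aux = 0+48 = 48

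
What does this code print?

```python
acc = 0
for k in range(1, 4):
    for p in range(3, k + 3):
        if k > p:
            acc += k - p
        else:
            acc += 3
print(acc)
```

18

k=1,p=3: not 1>3, acc = 0+3 = 3
k=2,p=3: not 2>3, acc = 3+3 = 6
k=2,p=4: not 2>4, acc = 6+3 = 9
k=3,p=3: not 3>3, acc = 9+3 = 12
k=3,p=4: not 3>4, acc = 12+3 = 15
k=3,p=5: not 3>5, acc = 15+3 = 18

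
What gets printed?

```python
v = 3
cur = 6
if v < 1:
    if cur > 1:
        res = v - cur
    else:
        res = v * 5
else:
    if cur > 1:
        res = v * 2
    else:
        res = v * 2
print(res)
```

v=3, cur=6
v < 1 is False; cur > 1 is True
→ res = v * 2 = 6

6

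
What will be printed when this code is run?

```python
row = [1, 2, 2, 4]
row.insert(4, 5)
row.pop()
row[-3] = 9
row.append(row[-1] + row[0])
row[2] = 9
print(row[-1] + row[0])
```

6

insert 5 at 4 → [1, 2, 2, 4, 5]
pop() removes 5 → [1, 2, 2, 4]
row[-3] = 9 → [1, 9, 2, 4]
append row[-1]+row[0] = 4+1 = 5 → [1, 9, 2, 4, 5]
row[2] = 9 → [1, 9, 9, 4, 5]
row[-1]+row[0] = 5+1 = 6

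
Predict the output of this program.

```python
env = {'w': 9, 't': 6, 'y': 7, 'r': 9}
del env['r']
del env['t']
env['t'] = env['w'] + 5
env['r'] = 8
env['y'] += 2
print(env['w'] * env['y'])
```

del 'r' → {'w': 9, 't': 6, 'y': 7}
del 't' → {'w': 9, 'y': 7}
env['t'] = env['w']+5 = 14 → {'w': 9, 'y': 7, 't': 14}
env['r'] = 8 → {'w': 9, 'y': 7, 't': 14, 'r': 8}
env['y'] = 7+2 = 9 → {'w': 9, 'y': 9, 't': 14, 'r': 8}
env['w']*env['y'] = 9*9 = 81

81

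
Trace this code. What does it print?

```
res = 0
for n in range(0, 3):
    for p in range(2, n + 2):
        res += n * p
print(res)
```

n=1,p=2: res = 0+2 = 2
n=2,p=2: res = 2+4 = 6
n=2,p=3: res = 6+6 = 12

12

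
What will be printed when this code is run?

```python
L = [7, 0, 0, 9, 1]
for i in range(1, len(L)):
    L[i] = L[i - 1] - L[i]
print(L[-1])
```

i=1: L[1] = 7-0 = 7 → [7, 7, 0, 9, 1]
i=2: L[2] = 7-0 = 7 → [7, 7, 7, 9, 1]
i=3: L[3] = 7-9 = -2 → [7, 7, 7, -2, 1]
i=4: L[4] = (-2)-1 = -3 → [7, 7, 7, -2, -3]

-3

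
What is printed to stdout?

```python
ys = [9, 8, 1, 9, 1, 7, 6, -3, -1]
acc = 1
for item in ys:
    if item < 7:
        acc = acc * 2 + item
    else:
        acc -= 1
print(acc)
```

item=9: not <7, acc = 1-1 = 0
item=8: not <7, acc = 0-1 = -1
item=1: <7, acc = (-1)*2+1 = -1
item=9: not <7, acc = (-1)-1 = -2
item=1: <7, acc = (-2)*2+1 = -3
item=7: not <7, acc = (-3)-1 = -4
item=6: <7, acc = (-4)*2+6 = -2
item=-3: <7, acc = (-2)*2+(-3) = -7
item=-1: <7, acc = (-7)*2+(-1) = -15

-15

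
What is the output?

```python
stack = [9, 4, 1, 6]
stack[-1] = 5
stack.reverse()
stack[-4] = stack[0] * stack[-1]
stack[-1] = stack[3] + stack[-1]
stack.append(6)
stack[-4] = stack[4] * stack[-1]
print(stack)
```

[45, 36, 4, 18, 6]

stack[-1] = 5 → [9, 4, 1, 5]
reverse → [5, 1, 4, 9]
stack[-4] = stack[0]*stack[-1] = 5*9 = 45 → [45, 1, 4, 9]
stack[-1] = stack[3]+stack[-1] = 9+9 = 18 → [45, 1, 4, 18]
append 6 → [45, 1, 4, 18, 6]
stack[-4] = stack[4]*stack[-1] = 6*6 = 36 → [45, 36, 4, 18, 6]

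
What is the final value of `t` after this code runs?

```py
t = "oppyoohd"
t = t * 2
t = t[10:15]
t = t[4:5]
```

'h'

repeat ×2 → 'oppyoohdoppyoohd'
slice [10:15] → 'pyooh'
slice [4:5] → 'h'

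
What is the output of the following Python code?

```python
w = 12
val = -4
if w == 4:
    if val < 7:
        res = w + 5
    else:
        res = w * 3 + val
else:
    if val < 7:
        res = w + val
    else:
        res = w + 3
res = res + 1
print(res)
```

9

w=12, val=-4
w == 4 is False; val < 7 is True
→ res = w + val = 8
res = 8+1 = 9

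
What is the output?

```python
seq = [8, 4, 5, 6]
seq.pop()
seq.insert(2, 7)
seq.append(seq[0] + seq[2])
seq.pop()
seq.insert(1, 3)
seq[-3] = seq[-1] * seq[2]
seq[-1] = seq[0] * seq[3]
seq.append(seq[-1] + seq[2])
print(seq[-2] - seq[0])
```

48

pop() removes 6 → [8, 4, 5]
insert 7 at 2 → [8, 4, 7, 5]
append seq[0]+seq[2] = 8+7 = 15 → [8, 4, 7, 5, 15]
pop() removes 15 → [8, 4, 7, 5]
insert 3 at 1 → [8, 3, 4, 7, 5]
seq[-3] = seq[-1]*seq[2] = 5*4 = 20 → [8, 3, 20, 7, 5]
seq[-1] = seq[0]*seq[3] = 8*7 = 56 → [8, 3, 20, 7, 56]
append seq[-1]+seq[2] = 56+20 = 76 → [8, 3, 20, 7, 56, 76]
seq[-2]-seq[0] = 56-8 = 48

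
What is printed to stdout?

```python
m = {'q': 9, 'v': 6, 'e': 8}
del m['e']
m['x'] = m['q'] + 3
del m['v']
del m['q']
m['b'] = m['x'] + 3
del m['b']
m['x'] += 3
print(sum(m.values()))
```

15

del 'e' → {'q': 9, 'v': 6}
m['x'] = m['q']+3 = 12 → {'q': 9, 'v': 6, 'x': 12}
del 'v' → {'q': 9, 'x': 12}
del 'q' → {'x': 12}
m['b'] = m['x']+3 = 15 → {'x': 12, 'b': 15}
del 'b' → {'x': 12}
m['x'] = 12+3 = 15 → {'x': 15}
sum of values = 15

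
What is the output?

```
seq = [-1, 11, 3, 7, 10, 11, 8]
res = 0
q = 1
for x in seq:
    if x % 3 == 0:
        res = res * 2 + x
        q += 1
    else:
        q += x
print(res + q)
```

x=-1: not %3==0; q=0
x=11: not %3==0; q=11
x=3: %3==0, res = 0*2+3 = 3; q=12
x=7: not %3==0; q=19
x=10: not %3==0; q=29
x=11: not %3==0; q=40
x=8: not %3==0; q=48
res+q = 3+48 = 51

51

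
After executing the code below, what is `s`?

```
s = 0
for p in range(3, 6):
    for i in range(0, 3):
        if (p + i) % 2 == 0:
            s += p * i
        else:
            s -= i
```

11

p=3,i=0: odd sum, s = 0-0 = 0
p=3,i=1: even sum, s = 0+3 = 3
p=3,i=2: odd sum, s = 3-2 = 1
p=4,i=0: even sum, s = 1+0 = 1
p=4,i=1: odd sum, s = 1-1 = 0
p=4,i=2: even sum, s = 0+8 = 8
p=5,i=0: odd sum, s = 8-0 = 8
p=5,i=1: even sum, s = 8+5 = 13
p=5,i=2: odd sum, s = 13-2 = 11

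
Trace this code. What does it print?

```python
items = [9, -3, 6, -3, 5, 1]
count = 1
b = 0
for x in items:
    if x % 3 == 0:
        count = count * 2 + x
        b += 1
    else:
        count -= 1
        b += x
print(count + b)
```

93

x=9: %3==0, count = 1*2+9 = 11; b=1
x=-3: %3==0, count = 11*2+(-3) = 19; b=2
x=6: %3==0, count = 19*2+6 = 44; b=3
x=-3: %3==0, count = 44*2+(-3) = 85; b=4
x=5: not %3==0, count = 85-1 = 84; b=9
x=1: not %3==0, count = 84-1 = 83; b=10
count+b = 83+10 = 93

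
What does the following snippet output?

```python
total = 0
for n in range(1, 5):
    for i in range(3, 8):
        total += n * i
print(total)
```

n=1,i=3: total = 0+3 = 3
n=1,i=4: total = 3+4 = 7
n=1,i=5: total = 7+5 = 12
n=1,i=6: total = 12+6 = 18
n=1,i=7: total = 18+7 = 25
n=2,i=3: total = 25+6 = 31
n=2,i=4: total = 31+8 = 39
n=2,i=5: total = 39+10 = 49
n=2,i=6: total = 49+12 = 61
n=2,i=7: total = 61+14 = 75
n=3,i=3: total = 75+9 = 84
n=3,i=4: total = 84+12 = 96
n=3,i=5: total = 96+15 = 111
n=3,i=6: total = 111+18 = 129
n=3,i=7: total = 129+21 = 150
n=4,i=3: total = 150+12 = 162
n=4,i=4: total = 162+16 = 178
n=4,i=5: total = 178+20 = 198
n=4,i=6: total = 198+24 = 222
n=4,i=7: total = 222+28 = 250

250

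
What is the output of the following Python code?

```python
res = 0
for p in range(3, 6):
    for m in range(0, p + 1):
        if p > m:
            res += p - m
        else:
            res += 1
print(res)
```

34

p=3,m=0: 3>0, res = 0+3 = 3
p=3,m=1: 3>1, res = 3+2 = 5
p=3,m=2: 3>2, res = 5+1 = 6
p=3,m=3: not 3>3, res = 6+1 = 7
p=4,m=0: 4>0, res = 7+4 = 11
p=4,m=1: 4>1, res = 11+3 = 14
p=4,m=2: 4>2, res = 14+2 = 16
p=4,m=3: 4>3, res = 16+1 = 17
p=4,m=4: not 4>4, res = 17+1 = 18
p=5,m=0: 5>0, res = 18+5 = 23
p=5,m=1: 5>1, res = 23+4 = 27
p=5,m=2: 5>2, res = 27+3 = 30
p=5,m=3: 5>3, res = 30+2 = 32
p=5,m=4: 5>4, res = 32+1 = 33
p=5,m=5: not 5>5, res = 33+1 = 34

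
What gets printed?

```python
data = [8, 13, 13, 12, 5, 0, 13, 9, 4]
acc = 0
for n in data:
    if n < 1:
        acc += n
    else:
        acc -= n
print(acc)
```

-77

n=8: not <1, acc = 0-8 = -8
n=13: not <1, acc = (-8)-13 = -21
n=13: not <1, acc = (-21)-13 = -34
n=12: not <1, acc = (-34)-12 = -46
n=5: not <1, acc = (-46)-5 = -51
n=0: <1, acc = (-51)+0 = -51
n=13: not <1, acc = (-51)-13 = -64
n=9: not <1, acc = (-64)-9 = -73
n=4: not <1, acc = (-73)-4 = -77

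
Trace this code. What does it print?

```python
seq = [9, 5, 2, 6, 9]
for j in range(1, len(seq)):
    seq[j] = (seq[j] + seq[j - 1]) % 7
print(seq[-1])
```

3

j=1: seq[1] = (5+9)%7 = 0 → [9, 0, 2, 6, 9]
j=2: seq[2] = (2+0)%7 = 2 → [9, 0, 2, 6, 9]
j=3: seq[3] = (6+2)%7 = 1 → [9, 0, 2, 1, 9]
j=4: seq[4] = (9+1)%7 = 3 → [9, 0, 2, 1, 3]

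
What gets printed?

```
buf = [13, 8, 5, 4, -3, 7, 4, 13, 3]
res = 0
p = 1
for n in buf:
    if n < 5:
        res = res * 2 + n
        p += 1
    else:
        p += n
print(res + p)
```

n=13: not <5; p=14
n=8: not <5; p=22
n=5: not <5; p=27
n=4: <5, res = 0*2+4 = 4; p=28
n=-3: <5, res = 4*2+(-3) = 5; p=29
n=7: not <5; p=36
n=4: <5, res = 5*2+4 = 14; p=37
n=13: not <5; p=50
n=3: <5, res = 14*2+3 = 31; p=51
res+p = 31+51 = 82

82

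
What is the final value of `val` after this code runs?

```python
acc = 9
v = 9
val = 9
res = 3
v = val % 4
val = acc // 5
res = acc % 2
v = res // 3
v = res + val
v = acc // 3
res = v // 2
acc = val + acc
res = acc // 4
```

v = 9%4 = 1
val = 9//5 = 1
res = 9%2 = 1
v = 1//3 = 0
v = 1+1 = 2
v = 9//3 = 3
res = 3//2 = 1
acc = 1+9 = 10
res = 10//4 = 2

1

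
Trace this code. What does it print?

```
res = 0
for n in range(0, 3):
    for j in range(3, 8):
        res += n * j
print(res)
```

75

n=0,j=3: res = 0+0 = 0
n=0,j=4: res = 0+0 = 0
n=0,j=5: res = 0+0 = 0
n=0,j=6: res = 0+0 = 0
n=0,j=7: res = 0+0 = 0
n=1,j=3: res = 0+3 = 3
n=1,j=4: res = 3+4 = 7
n=1,j=5: res = 7+5 = 12
n=1,j=6: res = 12+6 = 18
n=1,j=7: res = 18+7 = 25
n=2,j=3: res = 25+6 = 31
n=2,j=4: res = 31+8 = 39
n=2,j=5: res = 39+10 = 49
n=2,j=6: res = 49+12 = 61
n=2,j=7: res = 61+14 = 75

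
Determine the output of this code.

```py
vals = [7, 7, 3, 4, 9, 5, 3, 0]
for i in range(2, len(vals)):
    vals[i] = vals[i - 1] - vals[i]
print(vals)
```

[7, 7, 4, 0, -9, -14, -17, -17]

i=2: vals[2] = 7-3 = 4 → [7, 7, 4, 4, 9, 5, 3, 0]
i=3: vals[3] = 4-4 = 0 → [7, 7, 4, 0, 9, 5, 3, 0]
i=4: vals[4] = 0-9 = -9 → [7, 7, 4, 0, -9, 5, 3, 0]
i=5: vals[5] = (-9)-5 = -14 → [7, 7, 4, 0, -9, -14, 3, 0]
i=6: vals[6] = (-14)-3 = -17 → [7, 7, 4, 0, -9, -14, -17, 0]
i=7: vals[7] = (-17)-0 = -17 → [7, 7, 4, 0, -9, -14, -17, -17]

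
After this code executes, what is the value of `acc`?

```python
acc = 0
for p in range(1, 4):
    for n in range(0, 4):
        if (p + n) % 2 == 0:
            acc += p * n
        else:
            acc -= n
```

12

p=1,n=0: odd sum, acc = 0-0 = 0
p=1,n=1: even sum, acc = 0+1 = 1
p=1,n=2: odd sum, acc = 1-2 = -1
p=1,n=3: even sum, acc = (-1)+3 = 2
p=2,n=0: even sum, acc = 2+0 = 2
p=2,n=1: odd sum, acc = 2-1 = 1
p=2,n=2: even sum, acc = 1+4 = 5
p=2,n=3: odd sum, acc = 5-3 = 2
p=3,n=0: odd sum, acc = 2-0 = 2
p=3,n=1: even sum, acc = 2+3 = 5
p=3,n=2: odd sum, acc = 5-2 = 3
p=3,n=3: even sum, acc = 3+9 = 12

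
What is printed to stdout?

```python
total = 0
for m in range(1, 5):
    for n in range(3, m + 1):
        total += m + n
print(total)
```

21

m=3,n=3: total = 0+6 = 6
m=4,n=3: total = 6+7 = 13
m=4,n=4: total = 13+8 = 21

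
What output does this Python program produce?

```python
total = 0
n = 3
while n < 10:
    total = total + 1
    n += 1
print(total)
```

n=3: total = 0+1 = 1
n=4: total = 1+1 = 2
n=5: total = 2+1 = 3
n=6: total = 3+1 = 4
n=7: total = 4+1 = 5
n=8: total = 5+1 = 6
n=9: total = 6+1 = 7

7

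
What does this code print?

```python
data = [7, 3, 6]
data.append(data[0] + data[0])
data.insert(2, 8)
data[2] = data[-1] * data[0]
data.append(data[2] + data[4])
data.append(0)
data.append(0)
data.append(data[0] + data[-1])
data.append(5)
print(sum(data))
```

252

append data[0]+data[0] = 7+7 = 14 → [7, 3, 6, 14]
insert 8 at 2 → [7, 3, 8, 6, 14]
data[2] = data[-1]*data[0] = 14*7 = 98 → [7, 3, 98, 6, 14]
append data[2]+data[4] = 98+14 = 112 → [7, 3, 98, 6, 14, 112]
append 0 → [7, 3, 98, 6, 14, 112, 0]
append 0 → [7, 3, 98, 6, 14, 112, 0, 0]
append data[0]+data[-1] = 7+0 = 7 → [7, 3, 98, 6, 14, 112, 0, 0, 7]
append 5 → [7, 3, 98, 6, 14, 112, 0, 0, 7, 5]
sum = 252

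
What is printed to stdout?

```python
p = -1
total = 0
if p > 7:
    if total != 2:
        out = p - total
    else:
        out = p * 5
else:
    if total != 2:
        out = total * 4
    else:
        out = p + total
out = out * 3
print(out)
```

p=-1, total=0
p > 7 is False; total != 2 is True
→ out = total * 4 = 0
out = 0*3 = 0

0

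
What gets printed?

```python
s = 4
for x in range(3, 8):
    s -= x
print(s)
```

-21

x=3: s = 4-3 = 1
x=4: s = 1-4 = -3
x=5: s = (-3)-5 = -8
x=6: s = (-8)-6 = -14
x=7: s = (-14)-7 = -21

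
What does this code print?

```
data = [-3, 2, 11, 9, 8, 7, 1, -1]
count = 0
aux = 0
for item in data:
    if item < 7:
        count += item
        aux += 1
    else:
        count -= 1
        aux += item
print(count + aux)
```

34

item=-3: <7, count = 0+(-3) = -3; aux=1
item=2: <7, count = (-3)+2 = -1; aux=2
item=11: not <7, count = (-1)-1 = -2; aux=13
item=9: not <7, count = (-2)-1 = -3; aux=22
item=8: not <7, count = (-3)-1 = -4; aux=30
item=7: not <7, count = (-4)-1 = -5; aux=37
item=1: <7, count = (-5)+1 = -4; aux=38
item=-1: <7, count = (-4)+(-1) = -5; aux=39
count+aux = (-5)+39 = 34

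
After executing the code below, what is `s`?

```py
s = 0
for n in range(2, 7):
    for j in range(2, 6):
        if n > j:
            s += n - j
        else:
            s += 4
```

60

n=2,j=2: not 2>2, s = 0+4 = 4
n=2,j=3: not 2>3, s = 4+4 = 8
n=2,j=4: not 2>4, s = 8+4 = 12
n=2,j=5: not 2>5, s = 12+4 = 16
n=3,j=2: 3>2, s = 16+1 = 17
n=3,j=3: not 3>3, s = 17+4 = 21
n=3,j=4: not 3>4, s = 21+4 = 25
n=3,j=5: not 3>5, s = 25+4 = 29
n=4,j=2: 4>2, s = 29+2 = 31
n=4,j=3: 4>3, s = 31+1 = 32
n=4,j=4: not 4>4, s = 32+4 = 36
n=4,j=5: not 4>5, s = 36+4 = 40
n=5,j=2: 5>2, s = 40+3 = 43
n=5,j=3: 5>3, s = 43+2 = 45
n=5,j=4: 5>4, s = 45+1 = 46
n=5,j=5: not 5>5, s = 46+4 = 50
n=6,j=2: 6>2, s = 50+4 = 54
n=6,j=3: 6>3, s = 54+3 = 57
n=6,j=4: 6>4, s = 57+2 = 59
n=6,j=5: 6>5, s = 59+1 = 60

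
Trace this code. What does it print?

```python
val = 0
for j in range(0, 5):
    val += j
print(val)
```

10

j=0: val = 0+0 = 0
j=1: val = 0+1 = 1
j=2: val = 1+2 = 3
j=3: val = 3+3 = 6
j=4: val = 6+4 = 10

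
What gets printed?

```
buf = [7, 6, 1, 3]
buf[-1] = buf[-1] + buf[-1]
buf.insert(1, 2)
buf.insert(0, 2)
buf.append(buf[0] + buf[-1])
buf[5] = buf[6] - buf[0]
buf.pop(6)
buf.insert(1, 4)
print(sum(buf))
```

buf[-1] = buf[-1]+buf[-1] = 3+3 = 6 → [7, 6, 1, 6]
insert 2 at 1 → [7, 2, 6, 1, 6]
insert 2 at 0 → [2, 7, 2, 6, 1, 6]
append buf[0]+buf[-1] = 2+6 = 8 → [2, 7, 2, 6, 1, 6, 8]
buf[5] = buf[6]-buf[0] = 8-2 = 6 → [2, 7, 2, 6, 1, 6, 8]
pop(6) removes 8 → [2, 7, 2, 6, 1, 6]
insert 4 at 1 → [2, 4, 7, 2, 6, 1, 6]
sum = 28

28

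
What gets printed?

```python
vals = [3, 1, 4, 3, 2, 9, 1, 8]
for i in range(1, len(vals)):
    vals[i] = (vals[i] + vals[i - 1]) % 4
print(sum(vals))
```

i=1: vals[1] = (1+3)%4 = 0 → [3, 0, 4, 3, 2, 9, 1, 8]
i=2: vals[2] = (4+0)%4 = 0 → [3, 0, 0, 3, 2, 9, 1, 8]
i=3: vals[3] = (3+0)%4 = 3 → [3, 0, 0, 3, 2, 9, 1, 8]
i=4: vals[4] = (2+3)%4 = 1 → [3, 0, 0, 3, 1, 9, 1, 8]
i=5: vals[5] = (9+1)%4 = 2 → [3, 0, 0, 3, 1, 2, 1, 8]
i=6: vals[6] = (1+2)%4 = 3 → [3, 0, 0, 3, 1, 2, 3, 8]
i=7: vals[7] = (8+3)%4 = 3 → [3, 0, 0, 3, 1, 2, 3, 3]
sum = 15

15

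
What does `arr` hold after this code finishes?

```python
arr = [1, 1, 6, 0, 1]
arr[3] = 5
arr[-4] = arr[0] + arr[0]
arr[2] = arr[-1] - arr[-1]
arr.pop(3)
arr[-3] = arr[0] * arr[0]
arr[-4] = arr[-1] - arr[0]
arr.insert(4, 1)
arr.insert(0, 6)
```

[6, 0, 1, 0, 1, 1]

arr[3] = 5 → [1, 1, 6, 5, 1]
arr[-4] = arr[0]+arr[0] = 1+1 = 2 → [1, 2, 6, 5, 1]
arr[2] = arr[-1]-arr[-1] = 1-1 = 0 → [1, 2, 0, 5, 1]
pop(3) removes 5 → [1, 2, 0, 1]
arr[-3] = arr[0]*arr[0] = 1*1 = 1 → [1, 1, 0, 1]
arr[-4] = arr[-1]-arr[0] = 1-1 = 0 → [0, 1, 0, 1]
insert 1 at 4 → [0, 1, 0, 1, 1]
insert 6 at 0 → [6, 0, 1, 0, 1, 1]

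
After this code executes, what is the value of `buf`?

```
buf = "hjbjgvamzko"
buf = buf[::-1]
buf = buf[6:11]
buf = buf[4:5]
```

'h'

reverse → 'okzmavgjbjh'
slice [6:11] → 'gjbjh'
slice [4:5] → 'h'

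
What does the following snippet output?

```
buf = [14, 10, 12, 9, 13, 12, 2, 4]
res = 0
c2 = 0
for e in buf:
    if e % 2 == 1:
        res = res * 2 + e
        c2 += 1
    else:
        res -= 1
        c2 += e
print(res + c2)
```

72

e=14: not odd, res = 0-1 = -1; c2=14
e=10: not odd, res = (-1)-1 = -2; c2=24
e=12: not odd, res = (-2)-1 = -3; c2=36
e=9: odd, res = (-3)*2+9 = 3; c2=37
e=13: odd, res = 3*2+13 = 19; c2=38
e=12: not odd, res = 19-1 = 18; c2=50
e=2: not odd, res = 18-1 = 17; c2=52
e=4: not odd, res = 17-1 = 16; c2=56
res+c2 = 16+56 = 72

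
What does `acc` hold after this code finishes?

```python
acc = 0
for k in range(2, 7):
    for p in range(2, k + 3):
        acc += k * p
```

485

k=2,p=2: acc = 0+4 = 4
k=2,p=3: acc = 4+6 = 10
k=2,p=4: acc = 10+8 = 18
k=3,p=2: acc = 18+6 = 24
k=3,p=3: acc = 24+9 = 33
k=3,p=4: acc = 33+12 = 45
k=3,p=5: acc = 45+15 = 60
k=4,p=2: acc = 60+8 = 68
k=4,p=3: acc = 68+12 = 80
k=4,p=4: acc = 80+16 = 96
k=4,p=5: acc = 96+20 = 116
k=4,p=6: acc = 116+24 = 140
k=5,p=2: acc = 140+10 = 150
k=5,p=3: acc = 150+15 = 165
k=5,p=4: acc = 165+20 = 185
k=5,p=5: acc = 185+25 = 210
k=5,p=6: acc = 210+30 = 240
k=5,p=7: acc = 240+35 = 275
k=6,p=2: acc = 275+12 = 287
k=6,p=3: acc = 287+18 = 305
k=6,p=4: acc = 305+24 = 329
k=6,p=5: acc = 329+30 = 359
k=6,p=6: acc = 359+36 = 395
k=6,p=7: acc = 395+42 = 437
k=6,p=8: acc = 437+48 = 485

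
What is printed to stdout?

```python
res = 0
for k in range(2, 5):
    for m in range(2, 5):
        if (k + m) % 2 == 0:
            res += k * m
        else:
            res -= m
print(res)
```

33

k=2,m=2: even sum, res = 0+4 = 4
k=2,m=3: odd sum, res = 4-3 = 1
k=2,m=4: even sum, res = 1+8 = 9
k=3,m=2: odd sum, res = 9-2 = 7
k=3,m=3: even sum, res = 7+9 = 16
k=3,m=4: odd sum, res = 16-4 = 12
k=4,m=2: even sum, res = 12+8 = 20
k=4,m=3: odd sum, res = 20-3 = 17
k=4,m=4: even sum, res = 17+16 = 33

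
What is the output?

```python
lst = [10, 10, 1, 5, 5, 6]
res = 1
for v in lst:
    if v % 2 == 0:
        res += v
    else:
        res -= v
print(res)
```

v=10: even, res = 1+10 = 11
v=10: even, res = 11+10 = 21
v=1: not even, res = 21-1 = 20
v=5: not even, res = 20-5 = 15
v=5: not even, res = 15-5 = 10
v=6: even, res = 10+6 = 16

16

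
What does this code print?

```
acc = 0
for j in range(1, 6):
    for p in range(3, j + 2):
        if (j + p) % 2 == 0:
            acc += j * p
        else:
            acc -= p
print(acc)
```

40

j=2,p=3: odd sum, acc = 0-3 = -3
j=3,p=3: even sum, acc = (-3)+9 = 6
j=3,p=4: odd sum, acc = 6-4 = 2
j=4,p=3: odd sum, acc = 2-3 = -1
j=4,p=4: even sum, acc = (-1)+16 = 15
j=4,p=5: odd sum, acc = 15-5 = 10
j=5,p=3: even sum, acc = 10+15 = 25
j=5,p=4: odd sum, acc = 25-4 = 21
j=5,p=5: even sum, acc = 21+25 = 46
j=5,p=6: odd sum, acc = 46-6 = 40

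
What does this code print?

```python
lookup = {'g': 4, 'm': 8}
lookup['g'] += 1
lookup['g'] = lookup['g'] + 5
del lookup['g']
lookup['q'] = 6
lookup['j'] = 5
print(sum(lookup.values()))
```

lookup['g'] = 4+1 = 5 → {'g': 5, 'm': 8}
lookup['g'] = lookup['g']+5 = 10 → {'g': 10, 'm': 8}
del 'g' → {'m': 8}
lookup['q'] = 6 → {'m': 8, 'q': 6}
lookup['j'] = 5 → {'m': 8, 'q': 6, 'j': 5}
sum of values = 19

19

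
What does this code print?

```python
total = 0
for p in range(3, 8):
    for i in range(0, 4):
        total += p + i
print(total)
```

130

p=3,i=0: total = 0+3 = 3
p=3,i=1: total = 3+4 = 7
p=3,i=2: total = 7+5 = 12
p=3,i=3: total = 12+6 = 18
p=4,i=0: total = 18+4 = 22
p=4,i=1: total = 22+5 = 27
p=4,i=2: total = 27+6 = 33
p=4,i=3: total = 33+7 = 40
p=5,i=0: total = 40+5 = 45
p=5,i=1: total = 45+6 = 51
p=5,i=2: total = 51+7 = 58
p=5,i=3: total = 58+8 = 66
p=6,i=0: total = 66+6 = 72
p=6,i=1: total = 72+7 = 79
p=6,i=2: total = 79+8 = 87
p=6,i=3: total = 87+9 = 96
p=7,i=0: total = 96+7 = 103
p=7,i=1: total = 103+8 = 111
p=7,i=2: total = 111+9 = 120
p=7,i=3: total = 120+10 = 130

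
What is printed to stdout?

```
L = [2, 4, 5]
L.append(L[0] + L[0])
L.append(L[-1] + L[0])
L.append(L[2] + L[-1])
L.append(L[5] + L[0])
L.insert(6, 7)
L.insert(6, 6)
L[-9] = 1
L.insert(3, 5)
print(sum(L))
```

62

append L[0]+L[0] = 2+2 = 4 → [2, 4, 5, 4]
append L[-1]+L[0] = 4+2 = 6 → [2, 4, 5, 4, 6]
append L[2]+L[-1] = 5+6 = 11 → [2, 4, 5, 4, 6, 11]
append L[5]+L[0] = 11+2 = 13 → [2, 4, 5, 4, 6, 11, 13]
insert 7 at 6 → [2, 4, 5, 4, 6, 11, 7, 13]
insert 6 at 6 → [2, 4, 5, 4, 6, 11, 6, 7, 13]
L[-9] = 1 → [1, 4, 5, 4, 6, 11, 6, 7, 13]
insert 5 at 3 → [1, 4, 5, 5, 4, 6, 11, 6, 7, 13]
sum = 62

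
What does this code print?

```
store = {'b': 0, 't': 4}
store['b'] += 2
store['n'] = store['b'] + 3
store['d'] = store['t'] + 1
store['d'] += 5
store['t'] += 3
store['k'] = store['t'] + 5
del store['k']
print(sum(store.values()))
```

24

store['b'] = 0+2 = 2 → {'b': 2, 't': 4}
store['n'] = store['b']+3 = 5 → {'b': 2, 't': 4, 'n': 5}
store['d'] = store['t']+1 = 5 → {'b': 2, 't': 4, 'n': 5, 'd': 5}
store['d'] = 5+5 = 10 → {'b': 2, 't': 4, 'n': 5, 'd': 10}
store['t'] = 4+3 = 7 → {'b': 2, 't': 7, 'n': 5, 'd': 10}
store['k'] = store['t']+5 = 12 → {'b': 2, 't': 7, 'n': 5, 'd': 10, 'k': 12}
del 'k' → {'b': 2, 't': 7, 'n': 5, 'd': 10}
sum of values = 24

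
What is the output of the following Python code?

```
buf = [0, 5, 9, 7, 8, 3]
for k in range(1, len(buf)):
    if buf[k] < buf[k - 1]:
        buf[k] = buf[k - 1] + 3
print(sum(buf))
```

k=1: 5>=0, unchanged → [0, 5, 9, 7, 8, 3]
k=2: 9>=5, unchanged → [0, 5, 9, 7, 8, 3]
k=3: 7<9, buf[3] = 9+3 = 12 → [0, 5, 9, 12, 8, 3]
k=4: 8<12, buf[4] = 12+3 = 15 → [0, 5, 9, 12, 15, 3]
k=5: 3<15, buf[5] = 15+3 = 18 → [0, 5, 9, 12, 15, 18]
sum = 59

59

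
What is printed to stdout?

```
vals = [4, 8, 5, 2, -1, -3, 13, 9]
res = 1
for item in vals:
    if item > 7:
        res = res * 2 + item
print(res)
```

75

item=4: not >7
item=8: >7, res = 1*2+8 = 10
item=5: not >7
item=2: not >7
item=-1: not >7
item=-3: not >7
item=13: >7, res = 10*2+13 = 33
item=9: >7, res = 33*2+9 = 75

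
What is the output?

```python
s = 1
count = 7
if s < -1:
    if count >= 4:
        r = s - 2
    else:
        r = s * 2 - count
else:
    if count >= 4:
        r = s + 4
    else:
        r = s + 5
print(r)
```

s=1, count=7
s < -1 is False; count >= 4 is True
→ r = s + 4 = 5

5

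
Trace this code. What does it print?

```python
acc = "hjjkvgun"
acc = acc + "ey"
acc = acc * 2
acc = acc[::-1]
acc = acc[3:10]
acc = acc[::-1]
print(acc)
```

hjjkvgu

+ 'ey' → 'hjjkvguney'
repeat ×2 → 'hjjkvguneyhjjkvguney'
reverse → 'yenugvkjjhyenugvkjjh'
slice [3:10] → 'ugvkjjh'
reverse → 'hjjkvgu'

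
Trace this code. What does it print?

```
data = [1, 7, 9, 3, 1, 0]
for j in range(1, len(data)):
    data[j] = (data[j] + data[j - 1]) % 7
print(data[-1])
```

j=1: data[1] = (7+1)%7 = 1 → [1, 1, 9, 3, 1, 0]
j=2: data[2] = (9+1)%7 = 3 → [1, 1, 3, 3, 1, 0]
j=3: data[3] = (3+3)%7 = 6 → [1, 1, 3, 6, 1, 0]
j=4: data[4] = (1+6)%7 = 0 → [1, 1, 3, 6, 0, 0]
j=5: data[5] = (0+0)%7 = 0 → [1, 1, 3, 6, 0, 0]

0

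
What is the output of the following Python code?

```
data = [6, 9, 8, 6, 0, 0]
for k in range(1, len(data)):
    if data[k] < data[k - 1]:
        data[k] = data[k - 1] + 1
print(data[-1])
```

k=1: 9>=6, unchanged → [6, 9, 8, 6, 0, 0]
k=2: 8<9, data[2] = 9+1 = 10 → [6, 9, 10, 6, 0, 0]
k=3: 6<10, data[3] = 10+1 = 11 → [6, 9, 10, 11, 0, 0]
k=4: 0<11, data[4] = 11+1 = 12 → [6, 9, 10, 11, 12, 0]
k=5: 0<12, data[5] = 12+1 = 13 → [6, 9, 10, 11, 12, 13]

13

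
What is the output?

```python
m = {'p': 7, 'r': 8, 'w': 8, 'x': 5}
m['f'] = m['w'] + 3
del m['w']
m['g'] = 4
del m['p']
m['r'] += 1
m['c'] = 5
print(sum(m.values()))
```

34

m['f'] = m['w']+3 = 11 → {'p': 7, 'r': 8, 'w': 8, 'x': 5, 'f': 11}
del 'w' → {'p': 7, 'r': 8, 'x': 5, 'f': 11}
m['g'] = 4 → {'p': 7, 'r': 8, 'x': 5, 'f': 11, 'g': 4}
del 'p' → {'r': 8, 'x': 5, 'f': 11, 'g': 4}
m['r'] = 8+1 = 9 → {'r': 9, 'x': 5, 'f': 11, 'g': 4}
m['c'] = 5 → {'r': 9, 'x': 5, 'f': 11, 'g': 4, 'c': 5}
sum of values = 34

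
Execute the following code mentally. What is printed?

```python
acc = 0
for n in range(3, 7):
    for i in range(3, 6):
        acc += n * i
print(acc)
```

216

n=3,i=3: acc = 0+9 = 9
n=3,i=4: acc = 9+12 = 21
n=3,i=5: acc = 21+15 = 36
n=4,i=3: acc = 36+12 = 48
n=4,i=4: acc = 48+16 = 64
n=4,i=5: acc = 64+20 = 84
n=5,i=3: acc = 84+15 = 99
n=5,i=4: acc = 99+20 = 119
n=5,i=5: acc = 119+25 = 144
n=6,i=3: acc = 144+18 = 162
n=6,i=4: acc = 162+24 = 186
n=6,i=5: acc = 186+30 = 216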